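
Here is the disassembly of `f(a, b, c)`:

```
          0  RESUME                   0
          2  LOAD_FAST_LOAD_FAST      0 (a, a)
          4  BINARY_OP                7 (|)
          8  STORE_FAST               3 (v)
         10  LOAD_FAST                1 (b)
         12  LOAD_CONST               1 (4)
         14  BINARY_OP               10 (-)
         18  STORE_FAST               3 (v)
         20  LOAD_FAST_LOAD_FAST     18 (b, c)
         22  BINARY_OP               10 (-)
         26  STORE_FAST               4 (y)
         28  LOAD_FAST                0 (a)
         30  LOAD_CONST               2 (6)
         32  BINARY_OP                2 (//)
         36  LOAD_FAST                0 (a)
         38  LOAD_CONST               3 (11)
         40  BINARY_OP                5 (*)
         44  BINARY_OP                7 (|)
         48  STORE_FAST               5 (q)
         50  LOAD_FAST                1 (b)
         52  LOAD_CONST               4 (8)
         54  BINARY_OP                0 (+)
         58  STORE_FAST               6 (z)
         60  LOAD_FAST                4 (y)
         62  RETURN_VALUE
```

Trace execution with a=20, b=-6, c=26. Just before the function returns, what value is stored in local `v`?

LOAD_FAST_LOAD_FAST a,a → push 20,20. Stack: [20, 20]
BINARY_OP | → 20 | 20 = 20. Stack: [20]
STORE_FAST v → v=20. Stack: []
LOAD_FAST b → push -6. Stack: [-6]
LOAD_CONST → push 4. Stack: [-6, 4]
BINARY_OP - → -6 - 4 = -10. Stack: [-10]
STORE_FAST v → v=-10. Stack: []
LOAD_FAST_LOAD_FAST b,c → push -6,26. Stack: [-6, 26]
BINARY_OP - → -6 - 26 = -32. Stack: [-32]
STORE_FAST y → y=-32. Stack: []
LOAD_FAST a → push 20. Stack: [20]
LOAD_CONST → push 6. Stack: [20, 6]
BINARY_OP // → 20 // 6 = 3. Stack: [3]
LOAD_FAST a → push 20. Stack: [3, 20]
LOAD_CONST → push 11. Stack: [3, 20, 11]
BINARY_OP * → 20 * 11 = 220. Stack: [3, 220]
BINARY_OP | → 3 | 220 = 223. Stack: [223]
STORE_FAST q → q=223. Stack: []
LOAD_FAST b → push -6. Stack: [-6]
LOAD_CONST → push 8. Stack: [-6, 8]
BINARY_OP + → -6 + 8 = 2. Stack: [2]
STORE_FAST z → z=2. Stack: []
LOAD_FAST y → push -32. Stack: [-32]
RETURN_VALUE → return -32.

-10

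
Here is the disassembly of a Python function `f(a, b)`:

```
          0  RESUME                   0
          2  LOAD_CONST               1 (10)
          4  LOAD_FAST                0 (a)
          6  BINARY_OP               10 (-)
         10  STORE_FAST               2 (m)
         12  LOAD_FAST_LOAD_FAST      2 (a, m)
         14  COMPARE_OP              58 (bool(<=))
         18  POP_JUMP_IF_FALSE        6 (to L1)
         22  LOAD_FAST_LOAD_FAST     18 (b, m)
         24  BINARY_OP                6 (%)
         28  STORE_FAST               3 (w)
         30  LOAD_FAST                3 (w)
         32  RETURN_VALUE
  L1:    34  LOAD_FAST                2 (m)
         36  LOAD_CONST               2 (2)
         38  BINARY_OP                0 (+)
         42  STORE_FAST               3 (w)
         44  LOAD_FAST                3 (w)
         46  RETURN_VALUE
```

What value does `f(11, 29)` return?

LOAD_CONST → push 10. Stack: [10]
LOAD_FAST a → push 11. Stack: [10, 11]
BINARY_OP - → 10 - 11 = -1. Stack: [-1]
STORE_FAST m → m=-1. Stack: []
LOAD_FAST_LOAD_FAST a,m → push 11,-1. Stack: [11, -1]
COMPARE_OP bool(<=) → 11 vs -1 = False. Stack: [False]
POP_JUMP_IF_FALSE → pop False; jump. Stack: []
LOAD_FAST m → push -1. Stack: [-1]
LOAD_CONST → push 2. Stack: [-1, 2]
BINARY_OP + → -1 + 2 = 1. Stack: [1]
STORE_FAST w → w=1. Stack: []
LOAD_FAST w → push 1. Stack: [1]
RETURN_VALUE → return 1.

1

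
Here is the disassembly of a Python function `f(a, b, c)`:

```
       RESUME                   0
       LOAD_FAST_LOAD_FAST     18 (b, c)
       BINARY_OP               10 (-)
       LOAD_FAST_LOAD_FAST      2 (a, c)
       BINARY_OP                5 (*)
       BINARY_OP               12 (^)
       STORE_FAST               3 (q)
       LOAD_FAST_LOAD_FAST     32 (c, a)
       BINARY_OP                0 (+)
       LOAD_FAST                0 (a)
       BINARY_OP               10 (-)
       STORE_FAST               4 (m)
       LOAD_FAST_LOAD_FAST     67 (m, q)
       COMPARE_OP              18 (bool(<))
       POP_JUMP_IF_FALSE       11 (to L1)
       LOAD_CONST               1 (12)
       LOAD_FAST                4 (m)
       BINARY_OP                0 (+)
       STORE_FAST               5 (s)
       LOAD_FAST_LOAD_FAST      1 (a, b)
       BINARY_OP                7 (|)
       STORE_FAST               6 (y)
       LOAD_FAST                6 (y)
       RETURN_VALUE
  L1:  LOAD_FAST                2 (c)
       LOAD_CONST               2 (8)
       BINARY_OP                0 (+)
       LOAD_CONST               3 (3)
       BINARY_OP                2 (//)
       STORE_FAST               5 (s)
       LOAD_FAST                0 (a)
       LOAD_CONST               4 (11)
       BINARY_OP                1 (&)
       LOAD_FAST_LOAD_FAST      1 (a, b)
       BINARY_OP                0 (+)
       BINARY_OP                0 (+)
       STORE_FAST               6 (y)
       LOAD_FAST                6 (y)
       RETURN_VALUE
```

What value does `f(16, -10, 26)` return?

LOAD_FAST_LOAD_FAST b,c → push -10,26. Stack: [-10, 26]
BINARY_OP - → -10 - 26 = -36. Stack: [-36]
LOAD_FAST_LOAD_FAST a,c → push 16,26. Stack: [-36, 16, 26]
BINARY_OP * → 16 * 26 = 416. Stack: [-36, 416]
BINARY_OP ^ → -36 ^ 416 = -388. Stack: [-388]
STORE_FAST q → q=-388. Stack: []
LOAD_FAST_LOAD_FAST c,a → push 26,16. Stack: [26, 16]
BINARY_OP + → 26 + 16 = 42. Stack: [42]
LOAD_FAST a → push 16. Stack: [42, 16]
BINARY_OP - → 42 - 16 = 26. Stack: [26]
STORE_FAST m → m=26. Stack: []
LOAD_FAST_LOAD_FAST m,q → push 26,-388. Stack: [26, -388]
COMPARE_OP bool(<) → 26 vs -388 = False. Stack: [False]
POP_JUMP_IF_FALSE → pop False; jump. Stack: []
LOAD_FAST c → push 26. Stack: [26]
LOAD_CONST → push 8. Stack: [26, 8]
BINARY_OP + → 26 + 8 = 34. Stack: [34]
LOAD_CONST → push 3. Stack: [34, 3]
BINARY_OP // → 34 // 3 = 11. Stack: [11]
STORE_FAST s → s=11. Stack: []
LOAD_FAST a → push 16. Stack: [16]
LOAD_CONST → push 11. Stack: [16, 11]
BINARY_OP & → 16 & 11 = 0. Stack: [0]
LOAD_FAST_LOAD_FAST a,b → push 16,-10. Stack: [0, 16, -10]
BINARY_OP + → 16 + -10 = 6. Stack: [0, 6]
BINARY_OP + → 0 + 6 = 6. Stack: [6]
STORE_FAST y → y=6. Stack: []
LOAD_FAST y → push 6. Stack: [6]
RETURN_VALUE → return 6.

6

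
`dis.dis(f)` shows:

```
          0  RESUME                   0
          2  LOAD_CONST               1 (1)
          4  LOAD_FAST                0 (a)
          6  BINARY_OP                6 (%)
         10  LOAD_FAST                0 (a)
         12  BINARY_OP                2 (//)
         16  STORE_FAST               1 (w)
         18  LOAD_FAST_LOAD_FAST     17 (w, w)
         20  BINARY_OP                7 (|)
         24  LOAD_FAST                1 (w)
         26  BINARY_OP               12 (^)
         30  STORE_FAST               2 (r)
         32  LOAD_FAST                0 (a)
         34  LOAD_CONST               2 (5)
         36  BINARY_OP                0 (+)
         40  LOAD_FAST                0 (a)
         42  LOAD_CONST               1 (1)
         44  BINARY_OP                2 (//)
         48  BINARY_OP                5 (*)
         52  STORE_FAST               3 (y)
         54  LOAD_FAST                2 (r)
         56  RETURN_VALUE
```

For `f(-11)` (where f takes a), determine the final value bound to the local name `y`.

66

LOAD_CONST → push 1. Stack: [1]
LOAD_FAST a → push -11. Stack: [1, -11]
BINARY_OP % → 1 % -11 = -10. Stack: [-10]
LOAD_FAST a → push -11. Stack: [-10, -11]
BINARY_OP // → -10 // -11 = 0. Stack: [0]
STORE_FAST w → w=0. Stack: []
LOAD_FAST_LOAD_FAST w,w → push 0,0. Stack: [0, 0]
BINARY_OP | → 0 | 0 = 0. Stack: [0]
LOAD_FAST w → push 0. Stack: [0, 0]
BINARY_OP ^ → 0 ^ 0 = 0. Stack: [0]
STORE_FAST r → r=0. Stack: []
LOAD_FAST a → push -11. Stack: [-11]
LOAD_CONST → push 5. Stack: [-11, 5]
BINARY_OP + → -11 + 5 = -6. Stack: [-6]
LOAD_FAST a → push -11. Stack: [-6, -11]
LOAD_CONST → push 1. Stack: [-6, -11, 1]
BINARY_OP // → -11 // 1 = -11. Stack: [-6, -11]
BINARY_OP * → -6 * -11 = 66. Stack: [66]
STORE_FAST y → y=66. Stack: []
LOAD_FAST r → push 0. Stack: [0]
RETURN_VALUE → return 0.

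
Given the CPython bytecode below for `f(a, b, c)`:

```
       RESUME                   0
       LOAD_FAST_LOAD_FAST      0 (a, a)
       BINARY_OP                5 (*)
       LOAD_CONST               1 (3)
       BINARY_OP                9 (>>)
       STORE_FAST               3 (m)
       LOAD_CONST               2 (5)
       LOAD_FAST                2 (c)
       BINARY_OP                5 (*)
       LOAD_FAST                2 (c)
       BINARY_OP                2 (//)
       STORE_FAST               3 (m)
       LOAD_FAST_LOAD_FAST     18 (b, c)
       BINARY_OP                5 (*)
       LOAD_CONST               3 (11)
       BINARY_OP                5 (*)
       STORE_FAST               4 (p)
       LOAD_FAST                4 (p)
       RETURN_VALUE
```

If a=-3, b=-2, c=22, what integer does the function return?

-484

LOAD_FAST_LOAD_FAST a,a → push -3,-3. Stack: [-3, -3]
BINARY_OP * → -3 * -3 = 9. Stack: [9]
LOAD_CONST → push 3. Stack: [9, 3]
BINARY_OP >> → 9 >> 3 = 1. Stack: [1]
STORE_FAST m → m=1. Stack: []
LOAD_CONST → push 5. Stack: [5]
LOAD_FAST c → push 22. Stack: [5, 22]
BINARY_OP * → 5 * 22 = 110. Stack: [110]
LOAD_FAST c → push 22. Stack: [110, 22]
BINARY_OP // → 110 // 22 = 5. Stack: [5]
STORE_FAST m → m=5. Stack: []
LOAD_FAST_LOAD_FAST b,c → push -2,22. Stack: [-2, 22]
BINARY_OP * → -2 * 22 = -44. Stack: [-44]
LOAD_CONST → push 11. Stack: [-44, 11]
BINARY_OP * → -44 * 11 = -484. Stack: [-484]
STORE_FAST p → p=-484. Stack: []
LOAD_FAST p → push -484. Stack: [-484]
RETURN_VALUE → return -484.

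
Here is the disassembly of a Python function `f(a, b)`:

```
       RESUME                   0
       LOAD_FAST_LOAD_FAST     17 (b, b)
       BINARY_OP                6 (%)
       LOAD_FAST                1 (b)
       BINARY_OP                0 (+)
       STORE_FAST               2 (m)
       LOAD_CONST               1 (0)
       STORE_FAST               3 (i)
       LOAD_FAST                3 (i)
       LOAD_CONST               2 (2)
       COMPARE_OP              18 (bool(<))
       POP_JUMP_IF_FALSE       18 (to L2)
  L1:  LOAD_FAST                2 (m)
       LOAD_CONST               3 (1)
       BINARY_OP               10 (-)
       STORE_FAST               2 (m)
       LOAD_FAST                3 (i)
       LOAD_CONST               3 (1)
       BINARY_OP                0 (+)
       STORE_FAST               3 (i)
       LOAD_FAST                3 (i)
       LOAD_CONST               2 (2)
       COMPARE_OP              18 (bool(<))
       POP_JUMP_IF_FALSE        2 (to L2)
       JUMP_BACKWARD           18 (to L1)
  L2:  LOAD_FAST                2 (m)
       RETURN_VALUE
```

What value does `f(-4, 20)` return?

18

LOAD_FAST_LOAD_FAST b,b → push 20,20. Stack: [20, 20]
BINARY_OP % → 20 % 20 = 0. Stack: [0]
LOAD_FAST b → push 20. Stack: [0, 20]
BINARY_OP + → 0 + 20 = 20. Stack: [20]
STORE_FAST m → m=20. Stack: []
LOAD_CONST → push 0. Stack: [0]
STORE_FAST i → i=0. Stack: []
LOAD_FAST i → push 0. Stack: [0]
LOAD_CONST → push 2. Stack: [0, 2]
COMPARE_OP bool(<) → 0 vs 2 = True. Stack: [True]
POP_JUMP_IF_FALSE → pop True; no jump. Stack: []
LOAD_FAST m → push 20. Stack: [20]
LOAD_CONST → push 1. Stack: [20, 1]
BINARY_OP - → 20 - 1 = 19. Stack: [19]
STORE_FAST m → m=19. Stack: []
LOAD_FAST i → push 0. Stack: [0]
LOAD_CONST → push 1. Stack: [0, 1]
BINARY_OP + → 0 + 1 = 1. Stack: [1]
STORE_FAST i → i=1. Stack: []
LOAD_FAST i → push 1. Stack: [1]
LOAD_CONST → push 2. Stack: [1, 2]
COMPARE_OP bool(<) → 1 vs 2 = True. Stack: [True]
POP_JUMP_IF_FALSE → pop True; no jump. Stack: []
LOAD_FAST m → push 19. Stack: [19]
LOAD_CONST → push 1. Stack: [19, 1]
BINARY_OP - → 19 - 1 = 18. Stack: [18]
STORE_FAST m → m=18. Stack: []
LOAD_FAST i → push 1. Stack: [1]
LOAD_CONST → push 1. Stack: [1, 1]
BINARY_OP + → 1 + 1 = 2. Stack: [2]
STORE_FAST i → i=2. Stack: []
LOAD_FAST i → push 2. Stack: [2]
LOAD_CONST → push 2. Stack: [2, 2]
COMPARE_OP bool(<) → 2 vs 2 = False. Stack: [False]
POP_JUMP_IF_FALSE → pop False; jump. Stack: []
LOAD_FAST m → push 18. Stack: [18]
RETURN_VALUE → return 18.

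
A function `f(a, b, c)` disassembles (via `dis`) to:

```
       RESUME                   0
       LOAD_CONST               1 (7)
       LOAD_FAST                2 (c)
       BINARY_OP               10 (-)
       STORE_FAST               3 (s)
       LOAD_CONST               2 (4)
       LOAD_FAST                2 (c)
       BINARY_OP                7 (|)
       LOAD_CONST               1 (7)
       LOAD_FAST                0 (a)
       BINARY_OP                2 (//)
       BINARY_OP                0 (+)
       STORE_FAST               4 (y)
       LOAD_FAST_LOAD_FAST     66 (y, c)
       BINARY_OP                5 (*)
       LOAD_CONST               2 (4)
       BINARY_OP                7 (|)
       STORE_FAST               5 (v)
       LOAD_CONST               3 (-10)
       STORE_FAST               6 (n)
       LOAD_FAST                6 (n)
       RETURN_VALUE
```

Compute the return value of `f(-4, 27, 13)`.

-10

LOAD_CONST → push 7. Stack: [7]
LOAD_FAST c → push 13. Stack: [7, 13]
BINARY_OP - → 7 - 13 = -6. Stack: [-6]
STORE_FAST s → s=-6. Stack: []
LOAD_CONST → push 4. Stack: [4]
LOAD_FAST c → push 13. Stack: [4, 13]
BINARY_OP | → 4 | 13 = 13. Stack: [13]
LOAD_CONST → push 7. Stack: [13, 7]
LOAD_FAST a → push -4. Stack: [13, 7, -4]
BINARY_OP // → 7 // -4 = -2. Stack: [13, -2]
BINARY_OP + → 13 + -2 = 11. Stack: [11]
STORE_FAST y → y=11. Stack: []
LOAD_FAST_LOAD_FAST y,c → push 11,13. Stack: [11, 13]
BINARY_OP * → 11 * 13 = 143. Stack: [143]
LOAD_CONST → push 4. Stack: [143, 4]
BINARY_OP | → 143 | 4 = 143. Stack: [143]
STORE_FAST v → v=143. Stack: []
LOAD_CONST → push -10. Stack: [-10]
STORE_FAST n → n=-10. Stack: []
LOAD_FAST n → push -10. Stack: [-10]
RETURN_VALUE → return -10.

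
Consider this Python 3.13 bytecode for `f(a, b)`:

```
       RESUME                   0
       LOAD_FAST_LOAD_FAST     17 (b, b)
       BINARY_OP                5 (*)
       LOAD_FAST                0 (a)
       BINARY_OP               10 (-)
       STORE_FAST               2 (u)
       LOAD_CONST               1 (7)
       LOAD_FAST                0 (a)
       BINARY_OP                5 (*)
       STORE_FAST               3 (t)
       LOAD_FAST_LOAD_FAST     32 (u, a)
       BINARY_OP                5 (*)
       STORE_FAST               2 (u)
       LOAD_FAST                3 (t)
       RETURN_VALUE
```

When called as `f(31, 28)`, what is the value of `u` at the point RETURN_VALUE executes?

23343

LOAD_FAST_LOAD_FAST b,b → push 28,28. Stack: [28, 28]
BINARY_OP * → 28 * 28 = 784. Stack: [784]
LOAD_FAST a → push 31. Stack: [784, 31]
BINARY_OP - → 784 - 31 = 753. Stack: [753]
STORE_FAST u → u=753. Stack: []
LOAD_CONST → push 7. Stack: [7]
LOAD_FAST a → push 31. Stack: [7, 31]
BINARY_OP * → 7 * 31 = 217. Stack: [217]
STORE_FAST t → t=217. Stack: []
LOAD_FAST_LOAD_FAST u,a → push 753,31. Stack: [753, 31]
BINARY_OP * → 753 * 31 = 23343. Stack: [23343]
STORE_FAST u → u=23343. Stack: []
LOAD_FAST t → push 217. Stack: [217]
RETURN_VALUE → return 217.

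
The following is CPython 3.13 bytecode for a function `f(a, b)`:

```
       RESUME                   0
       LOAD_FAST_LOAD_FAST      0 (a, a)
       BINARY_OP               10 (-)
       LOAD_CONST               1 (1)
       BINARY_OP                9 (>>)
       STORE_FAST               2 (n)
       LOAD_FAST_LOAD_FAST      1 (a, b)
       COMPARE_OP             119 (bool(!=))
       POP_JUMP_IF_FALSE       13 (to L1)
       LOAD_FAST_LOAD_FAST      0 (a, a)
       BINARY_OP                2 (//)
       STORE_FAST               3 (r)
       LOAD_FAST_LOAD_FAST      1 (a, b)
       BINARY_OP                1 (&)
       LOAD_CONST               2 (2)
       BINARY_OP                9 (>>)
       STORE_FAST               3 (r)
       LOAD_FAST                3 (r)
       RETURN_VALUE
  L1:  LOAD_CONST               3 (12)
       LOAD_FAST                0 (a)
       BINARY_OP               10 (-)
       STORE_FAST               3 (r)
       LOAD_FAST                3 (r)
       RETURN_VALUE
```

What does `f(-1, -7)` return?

-2

LOAD_FAST_LOAD_FAST a,a → push -1,-1. Stack: [-1, -1]
BINARY_OP - → -1 - -1 = 0. Stack: [0]
LOAD_CONST → push 1. Stack: [0, 1]
BINARY_OP >> → 0 >> 1 = 0. Stack: [0]
STORE_FAST n → n=0. Stack: []
LOAD_FAST_LOAD_FAST a,b → push -1,-7. Stack: [-1, -7]
COMPARE_OP bool(!=) → -1 vs -7 = True. Stack: [True]
POP_JUMP_IF_FALSE → pop True; no jump. Stack: []
LOAD_FAST_LOAD_FAST a,a → push -1,-1. Stack: [-1, -1]
BINARY_OP // → -1 // -1 = 1. Stack: [1]
STORE_FAST r → r=1. Stack: []
LOAD_FAST_LOAD_FAST a,b → push -1,-7. Stack: [-1, -7]
BINARY_OP & → -1 & -7 = -7. Stack: [-7]
LOAD_CONST → push 2. Stack: [-7, 2]
BINARY_OP >> → -7 >> 2 = -2. Stack: [-2]
STORE_FAST r → r=-2. Stack: []
LOAD_FAST r → push -2. Stack: [-2]
RETURN_VALUE → return -2.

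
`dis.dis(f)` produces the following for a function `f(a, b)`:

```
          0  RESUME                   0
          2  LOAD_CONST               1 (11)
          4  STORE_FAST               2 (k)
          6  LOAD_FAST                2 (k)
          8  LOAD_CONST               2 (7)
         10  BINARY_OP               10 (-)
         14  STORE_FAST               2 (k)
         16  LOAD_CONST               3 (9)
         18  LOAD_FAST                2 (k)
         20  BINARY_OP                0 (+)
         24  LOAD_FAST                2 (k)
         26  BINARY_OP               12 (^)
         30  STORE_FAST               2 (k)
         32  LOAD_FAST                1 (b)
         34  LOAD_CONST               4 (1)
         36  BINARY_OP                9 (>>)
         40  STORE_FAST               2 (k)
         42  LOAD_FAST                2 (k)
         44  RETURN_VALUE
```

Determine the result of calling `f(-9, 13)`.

LOAD_CONST → push 11. Stack: [11]
STORE_FAST k → k=11. Stack: []
LOAD_FAST k → push 11. Stack: [11]
LOAD_CONST → push 7. Stack: [11, 7]
BINARY_OP - → 11 - 7 = 4. Stack: [4]
STORE_FAST k → k=4. Stack: []
LOAD_CONST → push 9. Stack: [9]
LOAD_FAST k → push 4. Stack: [9, 4]
BINARY_OP + → 9 + 4 = 13. Stack: [13]
LOAD_FAST k → push 4. Stack: [13, 4]
BINARY_OP ^ → 13 ^ 4 = 9. Stack: [9]
STORE_FAST k → k=9. Stack: []
LOAD_FAST b → push 13. Stack: [13]
LOAD_CONST → push 1. Stack: [13, 1]
BINARY_OP >> → 13 >> 1 = 6. Stack: [6]
STORE_FAST k → k=6. Stack: []
LOAD_FAST k → push 6. Stack: [6]
RETURN_VALUE → return 6.

6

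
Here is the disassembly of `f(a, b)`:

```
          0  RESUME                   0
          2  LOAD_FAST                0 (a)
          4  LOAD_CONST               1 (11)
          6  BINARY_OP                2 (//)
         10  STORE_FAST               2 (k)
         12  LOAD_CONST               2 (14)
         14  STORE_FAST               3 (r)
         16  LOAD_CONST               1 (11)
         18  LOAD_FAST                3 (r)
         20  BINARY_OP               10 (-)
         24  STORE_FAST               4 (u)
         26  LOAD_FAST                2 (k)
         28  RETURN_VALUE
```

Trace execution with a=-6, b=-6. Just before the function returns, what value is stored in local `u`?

LOAD_FAST a → push -6. Stack: [-6]
LOAD_CONST → push 11. Stack: [-6, 11]
BINARY_OP // → -6 // 11 = -1. Stack: [-1]
STORE_FAST k → k=-1. Stack: []
LOAD_CONST → push 14. Stack: [14]
STORE_FAST r → r=14. Stack: []
LOAD_CONST → push 11. Stack: [11]
LOAD_FAST r → push 14. Stack: [11, 14]
BINARY_OP - → 11 - 14 = -3. Stack: [-3]
STORE_FAST u → u=-3. Stack: []
LOAD_FAST k → push -1. Stack: [-1]
RETURN_VALUE → return -1.

-3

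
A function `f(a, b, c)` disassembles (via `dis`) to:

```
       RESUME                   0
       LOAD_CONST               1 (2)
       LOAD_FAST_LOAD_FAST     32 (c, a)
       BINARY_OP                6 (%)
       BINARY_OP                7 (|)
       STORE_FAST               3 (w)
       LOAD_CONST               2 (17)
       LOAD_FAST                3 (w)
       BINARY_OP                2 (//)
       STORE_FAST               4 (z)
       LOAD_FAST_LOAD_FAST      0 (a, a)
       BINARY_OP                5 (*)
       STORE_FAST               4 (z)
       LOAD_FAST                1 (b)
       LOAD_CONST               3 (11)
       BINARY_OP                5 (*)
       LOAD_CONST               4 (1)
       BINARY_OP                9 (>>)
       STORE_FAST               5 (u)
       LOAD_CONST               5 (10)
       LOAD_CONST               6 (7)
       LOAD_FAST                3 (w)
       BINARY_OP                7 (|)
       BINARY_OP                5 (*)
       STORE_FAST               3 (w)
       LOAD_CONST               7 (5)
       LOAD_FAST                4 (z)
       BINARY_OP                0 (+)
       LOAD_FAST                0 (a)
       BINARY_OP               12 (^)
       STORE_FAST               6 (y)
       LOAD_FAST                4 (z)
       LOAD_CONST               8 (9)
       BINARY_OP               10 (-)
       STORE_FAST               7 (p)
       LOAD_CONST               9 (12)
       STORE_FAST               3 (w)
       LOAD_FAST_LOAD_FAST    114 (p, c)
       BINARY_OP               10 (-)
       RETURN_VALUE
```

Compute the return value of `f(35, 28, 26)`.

LOAD_CONST → push 2. Stack: [2]
LOAD_FAST_LOAD_FAST c,a → push 26,35. Stack: [2, 26, 35]
BINARY_OP % → 26 % 35 = 26. Stack: [2, 26]
BINARY_OP | → 2 | 26 = 26. Stack: [26]
STORE_FAST w → w=26. Stack: []
LOAD_CONST → push 17. Stack: [17]
LOAD_FAST w → push 26. Stack: [17, 26]
BINARY_OP // → 17 // 26 = 0. Stack: [0]
STORE_FAST z → z=0. Stack: []
LOAD_FAST_LOAD_FAST a,a → push 35,35. Stack: [35, 35]
BINARY_OP * → 35 * 35 = 1225. Stack: [1225]
STORE_FAST z → z=1225. Stack: []
LOAD_FAST b → push 28. Stack: [28]
LOAD_CONST → push 11. Stack: [28, 11]
BINARY_OP * → 28 * 11 = 308. Stack: [308]
LOAD_CONST → push 1. Stack: [308, 1]
BINARY_OP >> → 308 >> 1 = 154. Stack: [154]
STORE_FAST u → u=154. Stack: []
LOAD_CONST → push 10. Stack: [10]
LOAD_CONST → push 7. Stack: [10, 7]
LOAD_FAST w → push 26. Stack: [10, 7, 26]
BINARY_OP | → 7 | 26 = 31. Stack: [10, 31]
BINARY_OP * → 10 * 31 = 310. Stack: [310]
STORE_FAST w → w=310. Stack: []
LOAD_CONST → push 5. Stack: [5]
LOAD_FAST z → push 1225. Stack: [5, 1225]
BINARY_OP + → 5 + 1225 = 1230. Stack: [1230]
LOAD_FAST a → push 35. Stack: [1230, 35]
BINARY_OP ^ → 1230 ^ 35 = 1261. Stack: [1261]
STORE_FAST y → y=1261. Stack: []
LOAD_FAST z → push 1225. Stack: [1225]
LOAD_CONST → push 9. Stack: [1225, 9]
BINARY_OP - → 1225 - 9 = 1216. Stack: [1216]
STORE_FAST p → p=1216. Stack: []
LOAD_CONST → push 12. Stack: [12]
STORE_FAST w → w=12. Stack: []
LOAD_FAST_LOAD_FAST p,c → push 1216,26. Stack: [1216, 26]
BINARY_OP - → 1216 - 26 = 1190. Stack: [1190]
RETURN_VALUE → return 1190.

1190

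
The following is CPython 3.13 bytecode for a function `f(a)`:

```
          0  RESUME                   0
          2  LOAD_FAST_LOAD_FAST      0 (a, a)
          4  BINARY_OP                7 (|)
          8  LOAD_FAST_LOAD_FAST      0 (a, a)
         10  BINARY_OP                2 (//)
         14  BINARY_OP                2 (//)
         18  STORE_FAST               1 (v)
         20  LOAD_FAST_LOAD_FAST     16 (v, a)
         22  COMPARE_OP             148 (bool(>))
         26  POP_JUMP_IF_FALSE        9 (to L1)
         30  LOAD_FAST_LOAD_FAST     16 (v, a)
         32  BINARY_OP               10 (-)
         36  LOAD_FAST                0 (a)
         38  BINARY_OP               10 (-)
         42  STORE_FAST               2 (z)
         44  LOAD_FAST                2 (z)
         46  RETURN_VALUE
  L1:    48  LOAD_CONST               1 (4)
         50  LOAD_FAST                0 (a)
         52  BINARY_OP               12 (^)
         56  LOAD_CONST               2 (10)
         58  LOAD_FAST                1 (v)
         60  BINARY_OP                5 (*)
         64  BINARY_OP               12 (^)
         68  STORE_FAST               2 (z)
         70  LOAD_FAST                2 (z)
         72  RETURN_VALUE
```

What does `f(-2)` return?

22

LOAD_FAST_LOAD_FAST a,a → push -2,-2. Stack: [-2, -2]
BINARY_OP | → -2 | -2 = -2. Stack: [-2]
LOAD_FAST_LOAD_FAST a,a → push -2,-2. Stack: [-2, -2, -2]
BINARY_OP // → -2 // -2 = 1. Stack: [-2, 1]
BINARY_OP // → -2 // 1 = -2. Stack: [-2]
STORE_FAST v → v=-2. Stack: []
LOAD_FAST_LOAD_FAST v,a → push -2,-2. Stack: [-2, -2]
COMPARE_OP bool(>) → -2 vs -2 = False. Stack: [False]
POP_JUMP_IF_FALSE → pop False; jump. Stack: []
LOAD_CONST → push 4. Stack: [4]
LOAD_FAST a → push -2. Stack: [4, -2]
BINARY_OP ^ → 4 ^ -2 = -6. Stack: [-6]
LOAD_CONST → push 10. Stack: [-6, 10]
LOAD_FAST v → push -2. Stack: [-6, 10, -2]
BINARY_OP * → 10 * -2 = -20. Stack: [-6, -20]
BINARY_OP ^ → -6 ^ -20 = 22. Stack: [22]
STORE_FAST z → z=22. Stack: []
LOAD_FAST z → push 22. Stack: [22]
RETURN_VALUE → return 22.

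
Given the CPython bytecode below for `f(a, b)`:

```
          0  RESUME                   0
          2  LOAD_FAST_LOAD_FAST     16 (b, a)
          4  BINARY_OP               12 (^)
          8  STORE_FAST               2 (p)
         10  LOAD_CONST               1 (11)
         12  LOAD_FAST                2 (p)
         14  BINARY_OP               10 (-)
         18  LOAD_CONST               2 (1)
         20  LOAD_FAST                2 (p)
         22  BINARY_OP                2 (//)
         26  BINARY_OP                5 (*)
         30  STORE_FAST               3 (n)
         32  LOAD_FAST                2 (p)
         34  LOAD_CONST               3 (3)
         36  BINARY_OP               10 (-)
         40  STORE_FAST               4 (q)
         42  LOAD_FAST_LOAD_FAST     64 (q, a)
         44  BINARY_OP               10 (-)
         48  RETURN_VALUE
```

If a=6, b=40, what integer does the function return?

37

LOAD_FAST_LOAD_FAST b,a → push 40,6. Stack: [40, 6]
BINARY_OP ^ → 40 ^ 6 = 46. Stack: [46]
STORE_FAST p → p=46. Stack: []
LOAD_CONST → push 11. Stack: [11]
LOAD_FAST p → push 46. Stack: [11, 46]
BINARY_OP - → 11 - 46 = -35. Stack: [-35]
LOAD_CONST → push 1. Stack: [-35, 1]
LOAD_FAST p → push 46. Stack: [-35, 1, 46]
BINARY_OP // → 1 // 46 = 0. Stack: [-35, 0]
BINARY_OP * → -35 * 0 = 0. Stack: [0]
STORE_FAST n → n=0. Stack: []
LOAD_FAST p → push 46. Stack: [46]
LOAD_CONST → push 3. Stack: [46, 3]
BINARY_OP - → 46 - 3 = 43. Stack: [43]
STORE_FAST q → q=43. Stack: []
LOAD_FAST_LOAD_FAST q,a → push 43,6. Stack: [43, 6]
BINARY_OP - → 43 - 6 = 37. Stack: [37]
RETURN_VALUE → return 37.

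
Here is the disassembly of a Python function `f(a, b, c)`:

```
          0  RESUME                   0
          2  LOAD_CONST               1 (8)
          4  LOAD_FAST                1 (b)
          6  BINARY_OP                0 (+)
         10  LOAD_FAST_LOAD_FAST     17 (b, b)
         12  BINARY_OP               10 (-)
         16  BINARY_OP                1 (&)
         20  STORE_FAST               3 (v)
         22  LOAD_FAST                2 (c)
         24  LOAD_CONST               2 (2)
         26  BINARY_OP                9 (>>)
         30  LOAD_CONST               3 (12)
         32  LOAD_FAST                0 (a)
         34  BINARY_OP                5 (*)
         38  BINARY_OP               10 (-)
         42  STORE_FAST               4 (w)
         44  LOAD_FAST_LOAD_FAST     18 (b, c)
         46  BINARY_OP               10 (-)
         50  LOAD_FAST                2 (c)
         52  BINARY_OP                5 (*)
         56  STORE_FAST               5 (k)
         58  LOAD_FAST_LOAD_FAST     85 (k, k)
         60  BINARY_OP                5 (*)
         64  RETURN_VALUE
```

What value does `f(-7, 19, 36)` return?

LOAD_CONST → push 8. Stack: [8]
LOAD_FAST b → push 19. Stack: [8, 19]
BINARY_OP + → 8 + 19 = 27. Stack: [27]
LOAD_FAST_LOAD_FAST b,b → push 19,19. Stack: [27, 19, 19]
BINARY_OP - → 19 - 19 = 0. Stack: [27, 0]
BINARY_OP & → 27 & 0 = 0. Stack: [0]
STORE_FAST v → v=0. Stack: []
LOAD_FAST c → push 36. Stack: [36]
LOAD_CONST → push 2. Stack: [36, 2]
BINARY_OP >> → 36 >> 2 = 9. Stack: [9]
LOAD_CONST → push 12. Stack: [9, 12]
LOAD_FAST a → push -7. Stack: [9, 12, -7]
BINARY_OP * → 12 * -7 = -84. Stack: [9, -84]
BINARY_OP - → 9 - -84 = 93. Stack: [93]
STORE_FAST w → w=93. Stack: []
LOAD_FAST_LOAD_FAST b,c → push 19,36. Stack: [19, 36]
BINARY_OP - → 19 - 36 = -17. Stack: [-17]
LOAD_FAST c → push 36. Stack: [-17, 36]
BINARY_OP * → -17 * 36 = -612. Stack: [-612]
STORE_FAST k → k=-612. Stack: []
LOAD_FAST_LOAD_FAST k,k → push -612,-612. Stack: [-612, -612]
BINARY_OP * → -612 * -612 = 374544. Stack: [374544]
RETURN_VALUE → return 374544.

374544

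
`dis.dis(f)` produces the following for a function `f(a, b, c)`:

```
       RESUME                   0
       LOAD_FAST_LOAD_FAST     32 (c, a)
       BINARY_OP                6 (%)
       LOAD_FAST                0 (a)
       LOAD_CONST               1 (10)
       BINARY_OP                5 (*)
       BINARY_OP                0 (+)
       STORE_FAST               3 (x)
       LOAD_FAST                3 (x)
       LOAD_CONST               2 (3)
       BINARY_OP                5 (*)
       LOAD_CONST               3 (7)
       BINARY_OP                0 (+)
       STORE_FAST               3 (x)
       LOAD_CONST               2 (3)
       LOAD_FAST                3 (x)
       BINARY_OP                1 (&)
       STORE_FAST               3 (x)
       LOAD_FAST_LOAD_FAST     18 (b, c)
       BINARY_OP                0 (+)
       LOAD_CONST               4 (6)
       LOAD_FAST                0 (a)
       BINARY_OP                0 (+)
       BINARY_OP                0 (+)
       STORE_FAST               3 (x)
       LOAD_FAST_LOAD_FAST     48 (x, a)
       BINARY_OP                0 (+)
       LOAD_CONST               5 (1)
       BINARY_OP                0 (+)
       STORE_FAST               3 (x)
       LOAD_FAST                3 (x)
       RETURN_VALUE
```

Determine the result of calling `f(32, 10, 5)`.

LOAD_FAST_LOAD_FAST c,a → push 5,32. Stack: [5, 32]
BINARY_OP % → 5 % 32 = 5. Stack: [5]
LOAD_FAST a → push 32. Stack: [5, 32]
LOAD_CONST → push 10. Stack: [5, 32, 10]
BINARY_OP * → 32 * 10 = 320. Stack: [5, 320]
BINARY_OP + → 5 + 320 = 325. Stack: [325]
STORE_FAST x → x=325. Stack: []
LOAD_FAST x → push 325. Stack: [325]
LOAD_CONST → push 3. Stack: [325, 3]
BINARY_OP * → 325 * 3 = 975. Stack: [975]
LOAD_CONST → push 7. Stack: [975, 7]
BINARY_OP + → 975 + 7 = 982. Stack: [982]
STORE_FAST x → x=982. Stack: []
LOAD_CONST → push 3. Stack: [3]
LOAD_FAST x → push 982. Stack: [3, 982]
BINARY_OP & → 3 & 982 = 2. Stack: [2]
STORE_FAST x → x=2. Stack: []
LOAD_FAST_LOAD_FAST b,c → push 10,5. Stack: [10, 5]
BINARY_OP + → 10 + 5 = 15. Stack: [15]
LOAD_CONST → push 6. Stack: [15, 6]
LOAD_FAST a → push 32. Stack: [15, 6, 32]
BINARY_OP + → 6 + 32 = 38. Stack: [15, 38]
BINARY_OP + → 15 + 38 = 53. Stack: [53]
STORE_FAST x → x=53. Stack: []
LOAD_FAST_LOAD_FAST x,a → push 53,32. Stack: [53, 32]
BINARY_OP + → 53 + 32 = 85. Stack: [85]
LOAD_CONST → push 1. Stack: [85, 1]
BINARY_OP + → 85 + 1 = 86. Stack: [86]
STORE_FAST x → x=86. Stack: []
LOAD_FAST x → push 86. Stack: [86]
RETURN_VALUE → return 86.

86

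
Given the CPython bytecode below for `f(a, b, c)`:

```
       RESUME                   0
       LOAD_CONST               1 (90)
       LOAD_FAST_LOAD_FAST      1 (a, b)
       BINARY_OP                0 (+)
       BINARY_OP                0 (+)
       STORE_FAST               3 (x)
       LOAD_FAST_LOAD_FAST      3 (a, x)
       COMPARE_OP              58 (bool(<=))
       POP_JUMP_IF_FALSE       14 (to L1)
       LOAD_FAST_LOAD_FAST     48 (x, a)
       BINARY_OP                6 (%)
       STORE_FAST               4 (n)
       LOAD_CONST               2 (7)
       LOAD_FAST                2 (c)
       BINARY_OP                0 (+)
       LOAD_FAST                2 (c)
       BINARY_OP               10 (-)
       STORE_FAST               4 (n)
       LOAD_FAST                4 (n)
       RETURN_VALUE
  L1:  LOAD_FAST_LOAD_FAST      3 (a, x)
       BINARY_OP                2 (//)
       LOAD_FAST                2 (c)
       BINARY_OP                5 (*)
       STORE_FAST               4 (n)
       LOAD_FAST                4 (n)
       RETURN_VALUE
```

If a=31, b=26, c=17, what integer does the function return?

7

LOAD_CONST → push 90. Stack: [90]
LOAD_FAST_LOAD_FAST a,b → push 31,26. Stack: [90, 31, 26]
BINARY_OP + → 31 + 26 = 57. Stack: [90, 57]
BINARY_OP + → 90 + 57 = 147. Stack: [147]
STORE_FAST x → x=147. Stack: []
LOAD_FAST_LOAD_FAST a,x → push 31,147. Stack: [31, 147]
COMPARE_OP bool(<=) → 31 vs 147 = True. Stack: [True]
POP_JUMP_IF_FALSE → pop True; no jump. Stack: []
LOAD_FAST_LOAD_FAST x,a → push 147,31. Stack: [147, 31]
BINARY_OP % → 147 % 31 = 23. Stack: [23]
STORE_FAST n → n=23. Stack: []
LOAD_CONST → push 7. Stack: [7]
LOAD_FAST c → push 17. Stack: [7, 17]
BINARY_OP + → 7 + 17 = 24. Stack: [24]
LOAD_FAST c → push 17. Stack: [24, 17]
BINARY_OP - → 24 - 17 = 7. Stack: [7]
STORE_FAST n → n=7. Stack: []
LOAD_FAST n → push 7. Stack: [7]
RETURN_VALUE → return 7.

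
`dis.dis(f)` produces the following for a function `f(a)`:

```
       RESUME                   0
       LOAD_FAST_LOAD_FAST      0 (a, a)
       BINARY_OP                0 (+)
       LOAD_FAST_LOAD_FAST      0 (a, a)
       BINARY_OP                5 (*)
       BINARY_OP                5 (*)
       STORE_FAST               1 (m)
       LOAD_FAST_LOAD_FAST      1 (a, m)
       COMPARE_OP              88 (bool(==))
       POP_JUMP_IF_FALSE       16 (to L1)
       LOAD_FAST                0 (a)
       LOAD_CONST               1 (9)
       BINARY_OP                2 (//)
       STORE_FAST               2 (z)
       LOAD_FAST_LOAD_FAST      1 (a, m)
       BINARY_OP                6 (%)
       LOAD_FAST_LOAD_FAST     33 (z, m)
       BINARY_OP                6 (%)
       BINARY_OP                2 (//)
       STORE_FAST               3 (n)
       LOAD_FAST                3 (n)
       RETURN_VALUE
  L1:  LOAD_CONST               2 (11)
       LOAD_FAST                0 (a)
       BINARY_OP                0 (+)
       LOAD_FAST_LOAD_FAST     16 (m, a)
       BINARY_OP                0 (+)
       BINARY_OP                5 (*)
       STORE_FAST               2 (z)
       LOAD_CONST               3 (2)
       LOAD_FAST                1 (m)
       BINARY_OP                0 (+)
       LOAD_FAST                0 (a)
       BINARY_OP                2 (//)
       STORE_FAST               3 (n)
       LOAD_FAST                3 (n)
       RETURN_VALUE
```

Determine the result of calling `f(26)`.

1352

LOAD_FAST_LOAD_FAST a,a → push 26,26. Stack: [26, 26]
BINARY_OP + → 26 + 26 = 52. Stack: [52]
LOAD_FAST_LOAD_FAST a,a → push 26,26. Stack: [52, 26, 26]
BINARY_OP * → 26 * 26 = 676. Stack: [52, 676]
BINARY_OP * → 52 * 676 = 35152. Stack: [35152]
STORE_FAST m → m=35152. Stack: []
LOAD_FAST_LOAD_FAST a,m → push 26,35152. Stack: [26, 35152]
COMPARE_OP bool(==) → 26 vs 35152 = False. Stack: [False]
POP_JUMP_IF_FALSE → pop False; jump. Stack: []
LOAD_CONST → push 11. Stack: [11]
LOAD_FAST a → push 26. Stack: [11, 26]
BINARY_OP + → 11 + 26 = 37. Stack: [37]
LOAD_FAST_LOAD_FAST m,a → push 35152,26. Stack: [37, 35152, 26]
BINARY_OP + → 35152 + 26 = 35178. Stack: [37, 35178]
BINARY_OP * → 37 * 35178 = 1301586. Stack: [1301586]
STORE_FAST z → z=1301586. Stack: []
LOAD_CONST → push 2. Stack: [2]
LOAD_FAST m → push 35152. Stack: [2, 35152]
BINARY_OP + → 2 + 35152 = 35154. Stack: [35154]
LOAD_FAST a → push 26. Stack: [35154, 26]
BINARY_OP // → 35154 // 26 = 1352. Stack: [1352]
STORE_FAST n → n=1352. Stack: []
LOAD_FAST n → push 1352. Stack: [1352]
RETURN_VALUE → return 1352.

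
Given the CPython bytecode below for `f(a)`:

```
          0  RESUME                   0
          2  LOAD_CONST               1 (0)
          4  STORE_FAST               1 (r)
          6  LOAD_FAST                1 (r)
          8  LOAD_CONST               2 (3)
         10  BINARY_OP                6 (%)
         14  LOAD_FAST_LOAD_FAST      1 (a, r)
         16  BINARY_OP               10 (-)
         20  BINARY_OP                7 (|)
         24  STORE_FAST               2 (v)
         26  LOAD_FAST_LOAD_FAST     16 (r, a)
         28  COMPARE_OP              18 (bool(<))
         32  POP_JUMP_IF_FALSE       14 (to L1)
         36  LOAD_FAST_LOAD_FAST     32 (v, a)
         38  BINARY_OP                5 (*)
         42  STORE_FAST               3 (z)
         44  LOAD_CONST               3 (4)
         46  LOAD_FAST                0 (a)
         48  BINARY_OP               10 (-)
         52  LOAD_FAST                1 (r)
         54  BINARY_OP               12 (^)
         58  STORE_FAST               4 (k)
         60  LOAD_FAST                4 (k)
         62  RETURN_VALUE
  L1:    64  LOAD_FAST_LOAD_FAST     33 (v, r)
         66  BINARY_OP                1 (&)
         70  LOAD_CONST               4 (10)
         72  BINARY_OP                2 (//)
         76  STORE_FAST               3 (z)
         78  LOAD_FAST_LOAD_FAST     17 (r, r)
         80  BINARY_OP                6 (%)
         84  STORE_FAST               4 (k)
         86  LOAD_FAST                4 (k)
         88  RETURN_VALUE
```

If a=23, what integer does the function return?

LOAD_CONST → push 0. Stack: [0]
STORE_FAST r → r=0. Stack: []
LOAD_FAST r → push 0. Stack: [0]
LOAD_CONST → push 3. Stack: [0, 3]
BINARY_OP % → 0 % 3 = 0. Stack: [0]
LOAD_FAST_LOAD_FAST a,r → push 23,0. Stack: [0, 23, 0]
BINARY_OP - → 23 - 0 = 23. Stack: [0, 23]
BINARY_OP | → 0 | 23 = 23. Stack: [23]
STORE_FAST v → v=23. Stack: []
LOAD_FAST_LOAD_FAST r,a → push 0,23. Stack: [0, 23]
COMPARE_OP bool(<) → 0 vs 23 = True. Stack: [True]
POP_JUMP_IF_FALSE → pop True; no jump. Stack: []
LOAD_FAST_LOAD_FAST v,a → push 23,23. Stack: [23, 23]
BINARY_OP * → 23 * 23 = 529. Stack: [529]
STORE_FAST z → z=529. Stack: []
LOAD_CONST → push 4. Stack: [4]
LOAD_FAST a → push 23. Stack: [4, 23]
BINARY_OP - → 4 - 23 = -19. Stack: [-19]
LOAD_FAST r → push 0. Stack: [-19, 0]
BINARY_OP ^ → -19 ^ 0 = -19. Stack: [-19]
STORE_FAST k → k=-19. Stack: []
LOAD_FAST k → push -19. Stack: [-19]
RETURN_VALUE → return -19.

-19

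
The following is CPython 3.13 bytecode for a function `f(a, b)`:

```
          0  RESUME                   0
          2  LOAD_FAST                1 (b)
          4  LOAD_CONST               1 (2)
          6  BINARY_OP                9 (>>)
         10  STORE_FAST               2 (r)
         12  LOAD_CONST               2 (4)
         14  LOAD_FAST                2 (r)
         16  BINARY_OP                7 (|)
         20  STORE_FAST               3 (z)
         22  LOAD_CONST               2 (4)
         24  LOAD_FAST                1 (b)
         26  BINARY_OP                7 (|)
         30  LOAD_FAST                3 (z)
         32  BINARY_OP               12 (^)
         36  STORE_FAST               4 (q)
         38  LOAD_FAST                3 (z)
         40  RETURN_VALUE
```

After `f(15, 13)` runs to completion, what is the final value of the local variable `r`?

3

LOAD_FAST b → push 13. Stack: [13]
LOAD_CONST → push 2. Stack: [13, 2]
BINARY_OP >> → 13 >> 2 = 3. Stack: [3]
STORE_FAST r → r=3. Stack: []
LOAD_CONST → push 4. Stack: [4]
LOAD_FAST r → push 3. Stack: [4, 3]
BINARY_OP | → 4 | 3 = 7. Stack: [7]
STORE_FAST z → z=7. Stack: []
LOAD_CONST → push 4. Stack: [4]
LOAD_FAST b → push 13. Stack: [4, 13]
BINARY_OP | → 4 | 13 = 13. Stack: [13]
LOAD_FAST z → push 7. Stack: [13, 7]
BINARY_OP ^ → 13 ^ 7 = 10. Stack: [10]
STORE_FAST q → q=10. Stack: []
LOAD_FAST z → push 7. Stack: [7]
RETURN_VALUE → return 7.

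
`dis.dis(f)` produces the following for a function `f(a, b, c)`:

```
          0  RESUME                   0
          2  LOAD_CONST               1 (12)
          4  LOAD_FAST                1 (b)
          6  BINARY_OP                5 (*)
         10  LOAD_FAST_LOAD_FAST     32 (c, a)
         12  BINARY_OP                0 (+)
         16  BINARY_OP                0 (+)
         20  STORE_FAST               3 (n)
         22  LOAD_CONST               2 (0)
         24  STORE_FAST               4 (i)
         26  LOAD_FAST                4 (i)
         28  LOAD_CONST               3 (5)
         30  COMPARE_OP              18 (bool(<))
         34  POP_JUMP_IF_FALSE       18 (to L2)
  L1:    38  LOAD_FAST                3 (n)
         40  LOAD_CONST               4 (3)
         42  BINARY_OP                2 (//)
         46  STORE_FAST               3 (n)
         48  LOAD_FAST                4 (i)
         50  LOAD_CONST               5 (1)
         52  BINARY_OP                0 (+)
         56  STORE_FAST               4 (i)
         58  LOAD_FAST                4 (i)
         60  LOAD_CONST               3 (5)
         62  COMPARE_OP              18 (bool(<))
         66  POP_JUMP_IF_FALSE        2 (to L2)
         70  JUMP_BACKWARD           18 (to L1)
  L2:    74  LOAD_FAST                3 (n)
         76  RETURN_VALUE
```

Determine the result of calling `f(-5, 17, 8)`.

0

LOAD_CONST → push 12
LOAD_FAST b → push 17
BINARY_OP * → 12 * 17 = 204
LOAD_FAST_LOAD_FAST c,a → push 8,-5
BINARY_OP + → 8 + -5 = 3
BINARY_OP + → 204 + 3 = 207
STORE_FAST n → n=207
LOAD_CONST → push 0
STORE_FAST i → i=0
LOAD_FAST i → push 0
LOAD_CONST → push 5
COMPARE_OP bool(<) → 0 vs 5 = True
POP_JUMP_IF_FALSE → pop True; no jump
LOAD_FAST n → push 207
LOAD_CONST → push 3
BINARY_OP // → 207 // 3 = 69
STORE_FAST n → n=69
LOAD_FAST i → push 0
LOAD_CONST → push 1
BINARY_OP + → 0 + 1 = 1
STORE_FAST i → i=1
LOAD_FAST i → push 1
LOAD_CONST → push 5
COMPARE_OP bool(<) → 1 vs 5 = True
POP_JUMP_IF_FALSE → pop True; no jump
LOAD_FAST n → push 69
LOAD_CONST → push 3
BINARY_OP // → 69 // 3 = 23
STORE_FAST n → n=23
LOAD_FAST i → push 1
LOAD_CONST → push 1
BINARY_OP + → 1 + 1 = 2
STORE_FAST i → i=2
LOAD_FAST i → push 2
LOAD_CONST → push 5
COMPARE_OP bool(<) → 2 vs 5 = True
POP_JUMP_IF_FALSE → pop True; no jump
LOAD_FAST n → push 23
LOAD_CONST → push 3
BINARY_OP // → 23 // 3 = 7
STORE_FAST n → n=7
LOAD_FAST i → push 2
LOAD_CONST → push 1
BINARY_OP + → 2 + 1 = 3
STORE_FAST i → i=3
LOAD_FAST i → push 3
LOAD_CONST → push 5
COMPARE_OP bool(<) → 3 vs 5 = True
POP_JUMP_IF_FALSE → pop True; no jump
LOAD_FAST n → push 7
LOAD_CONST → push 3
BINARY_OP // → 7 // 3 = 2
STORE_FAST n → n=2
LOAD_FAST i → push 3
LOAD_CONST → push 1
BINARY_OP + → 3 + 1 = 4
STORE_FAST i → i=4
LOAD_FAST i → push 4
LOAD_CONST → push 5
COMPARE_OP bool(<) → 4 vs 5 = True
POP_JUMP_IF_FALSE → pop True; no jump
LOAD_FAST n → push 2
LOAD_CONST → push 3
BINARY_OP // → 2 // 3 = 0
STORE_FAST n → n=0
LOAD_FAST i → push 4
LOAD_CONST → push 1
BINARY_OP + → 4 + 1 = 5
STORE_FAST i → i=5
LOAD_FAST i → push 5
LOAD_CONST → push 5
COMPARE_OP bool(<) → 5 vs 5 = False
POP_JUMP_IF_FALSE → pop False; jump
LOAD_FAST n → push 0
RETURN_VALUE → return 0.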